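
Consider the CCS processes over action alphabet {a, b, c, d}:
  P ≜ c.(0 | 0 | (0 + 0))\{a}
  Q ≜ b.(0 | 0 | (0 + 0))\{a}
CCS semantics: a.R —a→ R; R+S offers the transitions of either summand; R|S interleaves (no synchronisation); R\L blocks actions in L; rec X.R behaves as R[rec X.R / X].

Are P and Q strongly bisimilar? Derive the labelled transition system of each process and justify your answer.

P ≁ Q

LTS(P): 2 reachable states
  u0 = c.(0 | 0 | (0 + 0))\{a} has moves --c--▸ u1
  u1 = (0 | 0 | (0 + 0))\{a} has moves (no moves)
LTS(Q): 2 reachable states
  v0 = b.(0 | 0 | (0 + 0))\{a} has moves --b--▸ v1
  v1 = (0 | 0 | (0 + 0))\{a} has moves (no moves)
Partition-refinement fixed point:
  B0 = {u0}
  B1 = {u1, v1}
  B2 = {v0}
u0 ∈ B0, v0 ∈ B2 → different blocks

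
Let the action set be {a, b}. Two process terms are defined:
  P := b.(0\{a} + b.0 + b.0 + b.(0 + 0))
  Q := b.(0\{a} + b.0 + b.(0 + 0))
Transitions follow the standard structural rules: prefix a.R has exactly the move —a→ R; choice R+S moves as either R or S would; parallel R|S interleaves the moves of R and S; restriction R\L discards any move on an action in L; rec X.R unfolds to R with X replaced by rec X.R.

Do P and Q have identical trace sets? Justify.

YES

Reachable graph of P (4 states):
  p0 = b.(0\{a} + b.0 + b.0 + b.(0 + 0)) ⊢ --b--▸ p1
  p1 = 0\{a} + b.0 + b.0 + b.(0 + 0) ⊢ --b--▸ p2, --b--▸ p3
  p2 = 0 ⊢ ·
  p3 = 0 + 0 ⊢ ·
Reachable graph of Q (4 states):
  q0 = b.(0\{a} + b.0 + b.(0 + 0)) ⊢ --b--▸ q1
  q1 = 0\{a} + b.0 + b.(0 + 0) ⊢ --b--▸ q2, --b--▸ q3
  q2 = 0 ⊢ ·
  q3 = 0 + 0 ⊢ ·
Bisimilarity quotient blocks:
  B0 = {p0, q0}
  B1 = {p1, q1}
  B2 = {p2, p3, q2, q3}
p0 ∈ B0, q0 ∈ B0 → same block
Bisimilar ⇒ trace-equivalent.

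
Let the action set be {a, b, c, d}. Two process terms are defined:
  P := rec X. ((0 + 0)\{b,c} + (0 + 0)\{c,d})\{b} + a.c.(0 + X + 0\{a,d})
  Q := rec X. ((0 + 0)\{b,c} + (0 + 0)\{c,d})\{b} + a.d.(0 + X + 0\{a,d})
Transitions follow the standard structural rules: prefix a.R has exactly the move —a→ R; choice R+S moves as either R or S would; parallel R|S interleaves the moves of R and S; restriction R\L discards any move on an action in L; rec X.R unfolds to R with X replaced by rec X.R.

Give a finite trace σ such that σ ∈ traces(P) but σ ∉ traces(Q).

ac

P's transition system — 3 states:
  u0 = rec X. ((0 + 0)\{b,c} + (0 + 0)\{c,d})\{b} + a.c.(0 + X + 0\{a,d}) has moves --a--▸ u1
  u1 = c.(0 + (rec X. ((0 + 0)\{b,c} + (0 + 0)\{c,d})\{b} + a.c.(0 + X + 0\{a,d})) + 0\{a,d}) has moves --c--▸ u2
  u2 = 0 + (rec X. ((0 + 0)\{b,c} + (0 + 0)\{c,d})\{b} + a.c.(0 + X + 0\{a,d})) + 0\{a,d} has moves --a--▸ u1
Q's transition system — 3 states:
  v0 = rec X. ((0 + 0)\{b,c} + (0 + 0)\{c,d})\{b} + a.d.(0 + X + 0\{a,d}) has moves --a--▸ v1
  v1 = d.(0 + (rec X. ((0 + 0)\{b,c} + (0 + 0)\{c,d})\{b} + a.d.(0 + X + 0\{a,d})) + 0\{a,d}) has moves --d--▸ v2
  v2 = 0 + (rec X. ((0 + 0)\{b,c} + (0 + 0)\{c,d})\{b} + a.d.(0 + X + 0\{a,d})) + 0\{a,d} has moves --a--▸ v1
Trace ⟨ac⟩ through P, begin at {u0}:
  step 1 (a): {u1}
  step 2 (c): {u2}
  ✓ P
Trace ⟨ac⟩ through Q, begin at {v0}:
  step 1 (a): {v1}
  step 2 (c): no successor for Q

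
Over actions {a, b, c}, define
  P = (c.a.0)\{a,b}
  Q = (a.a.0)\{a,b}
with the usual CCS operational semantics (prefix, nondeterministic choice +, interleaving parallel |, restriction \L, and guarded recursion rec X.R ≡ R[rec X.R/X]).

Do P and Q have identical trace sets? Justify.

Reachable graph of P (2 states):
  m0 = (c.a.0)\{a,b} :: --c--▸ m1
  m1 = (a.0)\{a,b} :: ·
Reachable graph of Q (1 states):
  n0 = (a.a.0)\{a,b} :: ·
Trace ⟨c⟩ through P, begin at {m0}:
  step 1 (c): {m1}
  — P admits the full trace.
Trace ⟨c⟩ through Q, begin at {n0}:
  step 1 (c): no successor for Q

NO — witness ⟨c⟩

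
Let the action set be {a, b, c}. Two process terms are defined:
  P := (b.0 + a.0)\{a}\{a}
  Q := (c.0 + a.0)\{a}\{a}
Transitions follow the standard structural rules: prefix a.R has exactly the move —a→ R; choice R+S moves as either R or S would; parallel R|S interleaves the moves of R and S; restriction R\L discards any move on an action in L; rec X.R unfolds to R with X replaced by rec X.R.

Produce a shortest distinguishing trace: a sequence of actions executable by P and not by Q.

P's transition system — 2 states:
  m0 = (b.0 + a.0)\{a}\{a} | —b→ m1
  m1 = 0\{a}\{a} | ·
Q's transition system — 2 states:
  n0 = (c.0 + a.0)\{a}\{a} | —c→ n1
  n1 = 0\{a}\{a} | ·
Trace ⟨b⟩ through P, begin at {m0}:
  after b @ step 1: {m1}
  P completes σ.
Trace ⟨b⟩ through Q, begin at {n0}:
  after b @ step 1: ∅ (Q stuck)

b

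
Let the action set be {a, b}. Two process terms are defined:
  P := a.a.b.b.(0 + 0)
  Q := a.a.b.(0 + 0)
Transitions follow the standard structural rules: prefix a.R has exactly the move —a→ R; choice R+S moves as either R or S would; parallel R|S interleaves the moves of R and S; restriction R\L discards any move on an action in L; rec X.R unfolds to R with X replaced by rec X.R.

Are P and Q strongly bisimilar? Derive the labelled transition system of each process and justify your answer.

P ≁ Q

Reachable graph of P (5 states):
  p0 = a.a.b.b.(0 + 0) | =a=> p1
  p1 = a.b.b.(0 + 0) | =a=> p2
  p2 = b.b.(0 + 0) | =b=> p3
  p3 = b.(0 + 0) | =b=> p4
  p4 = 0 + 0 | (no moves)
Reachable graph of Q (4 states):
  q0 = a.a.b.(0 + 0) | =a=> q1
  q1 = a.b.(0 + 0) | =a=> q2
  q2 = b.(0 + 0) | =b=> q3
  q3 = 0 + 0 | (no moves)
Partition-refinement fixed point:
  B0 = {p0}
  B1 = {p1}
  B2 = {p2}
  B3 = {p3, q2}
  B4 = {p4, q3}
  B5 = {q0}
  B6 = {q1}
p0 ∈ B0, q0 ∈ B5 → different blocks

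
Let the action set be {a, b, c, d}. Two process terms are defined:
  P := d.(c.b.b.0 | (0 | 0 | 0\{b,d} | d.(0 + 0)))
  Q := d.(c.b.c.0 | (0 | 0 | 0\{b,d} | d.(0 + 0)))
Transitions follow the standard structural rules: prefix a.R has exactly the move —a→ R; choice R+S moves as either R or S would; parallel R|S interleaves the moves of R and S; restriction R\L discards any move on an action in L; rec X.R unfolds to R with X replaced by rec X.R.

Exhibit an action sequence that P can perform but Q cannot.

Reachable graph of P (9 states):
  m0 = d.(c.b.b.0 | (0 | 0 | 0\{b,d} | d.(0 + 0))) ⊢ --d--▸ m1
  m1 = c.b.b.0 | (0 | 0 | 0\{b,d} | d.(0 + 0)) ⊢ --c--▸ m2, --d--▸ m3
  m2 = b.b.0 | (0 | 0 | 0\{b,d} | d.(0 + 0)) ⊢ --b--▸ m4, --d--▸ m5
  m3 = c.b.b.0 | (0 | 0 | 0\{b,d} | (0 + 0)) ⊢ --c--▸ m5
  m4 = b.0 | (0 | 0 | 0\{b,d} | d.(0 + 0)) ⊢ --b--▸ m6, --d--▸ m7
  m5 = b.b.0 | (0 | 0 | 0\{b,d} | (0 + 0)) ⊢ --b--▸ m7
  m6 = 0 | (0 | 0 | 0\{b,d} | d.(0 + 0)) ⊢ --d--▸ m8
  m7 = b.0 | (0 | 0 | 0\{b,d} | (0 + 0)) ⊢ --b--▸ m8
  m8 = 0 | (0 | 0 | 0\{b,d} | (0 + 0)) ⊢ (no moves)
Reachable graph of Q (9 states):
  n0 = d.(c.b.c.0 | (0 | 0 | 0\{b,d} | d.(0 + 0))) ⊢ --d--▸ n1
  n1 = c.b.c.0 | (0 | 0 | 0\{b,d} | d.(0 + 0)) ⊢ --c--▸ n2, --d--▸ n3
  n2 = b.c.0 | (0 | 0 | 0\{b,d} | d.(0 + 0)) ⊢ --b--▸ n4, --d--▸ n5
  n3 = c.b.c.0 | (0 | 0 | 0\{b,d} | (0 + 0)) ⊢ --c--▸ n5
  n4 = c.0 | (0 | 0 | 0\{b,d} | d.(0 + 0)) ⊢ --c--▸ n6, --d--▸ n7
  n5 = b.c.0 | (0 | 0 | 0\{b,d} | (0 + 0)) ⊢ --b--▸ n7
  n6 = 0 | (0 | 0 | 0\{b,d} | d.(0 + 0)) ⊢ --d--▸ n8
  n7 = c.0 | (0 | 0 | 0\{b,d} | (0 + 0)) ⊢ --c--▸ n8
  n8 = 0 | (0 | 0 | 0\{b,d} | (0 + 0)) ⊢ (no moves)
Executing dcbb from P (initial set {m0}):
  step 1 (d): {m1}
  step 2 (c): {m2}
  step 3 (b): {m4}
  step 4 (b): {m6}
  P completes σ.
Executing dcbb from Q (initial set {n0}):
  step 1 (d): {n1}
  step 2 (c): {n2}
  step 3 (b): {n4}
  step 4 (b): ∅ (Q stuck)

dcbb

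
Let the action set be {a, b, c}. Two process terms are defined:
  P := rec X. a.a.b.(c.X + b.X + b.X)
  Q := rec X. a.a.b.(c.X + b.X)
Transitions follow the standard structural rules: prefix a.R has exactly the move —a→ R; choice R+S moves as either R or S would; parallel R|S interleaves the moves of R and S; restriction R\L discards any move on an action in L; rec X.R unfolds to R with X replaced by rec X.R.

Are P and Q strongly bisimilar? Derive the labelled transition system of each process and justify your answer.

Reachable graph of P (4 states):
  p0 = rec X. a.a.b.(c.X + b.X + b.X) | =a=> p1
  p1 = a.b.(c.(rec X. a.a.b.(c.X + b.X + b.X)) + b.(rec X. a.a.b.(c.X + b.X + b.X)) + b.(rec X. a.a.b.(c.X + b.X + b.X))) | =a=> p2
  p2 = b.(c.(rec X. a.a.b.(c.X + b.X + b.X)) + b.(rec X. a.a.b.(c.X + b.X + b.X)) + b.(rec X. a.a.b.(c.X + b.X + b.X))) | =b=> p3
  p3 = c.(rec X. a.a.b.(c.X + b.X + b.X)) + b.(rec X. a.a.b.(c.X + b.X + b.X)) + b.(rec X. a.a.b.(c.X + b.X + b.X)) | =b=> p0, =c=> p0
Reachable graph of Q (4 states):
  q0 = rec X. a.a.b.(c.X + b.X) | =a=> q1
  q1 = a.b.(c.(rec X. a.a.b.(c.X + b.X)) + b.(rec X. a.a.b.(c.X + b.X))) | =a=> q2
  q2 = b.(c.(rec X. a.a.b.(c.X + b.X)) + b.(rec X. a.a.b.(c.X + b.X))) | =b=> q3
  q3 = c.(rec X. a.a.b.(c.X + b.X)) + b.(rec X. a.a.b.(c.X + b.X)) | =b=> q0, =c=> q0
Bisimilarity quotient blocks:
  B0 = {p0, q0}
  B1 = {p1, q1}
  B2 = {p2, q2}
  B3 = {p3, q3}
p0 ∈ B0, q0 ∈ B0 → same block

YES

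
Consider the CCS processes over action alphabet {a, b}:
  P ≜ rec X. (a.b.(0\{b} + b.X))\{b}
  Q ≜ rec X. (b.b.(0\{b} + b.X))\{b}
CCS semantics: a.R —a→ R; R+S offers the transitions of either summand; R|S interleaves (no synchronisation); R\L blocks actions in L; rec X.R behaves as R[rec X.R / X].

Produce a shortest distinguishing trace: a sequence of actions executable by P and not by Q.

a

Reachable graph of P (2 states):
  u0 = rec X. (a.b.(0\{b} + b.X))\{b} → —a→ u1
  u1 = (b.(0\{b} + b.(rec X. (a.b.(0\{b} + b.X))\{b})))\{b} → deadlocked
Reachable graph of Q (1 states):
  v0 = rec X. (b.b.(0\{b} + b.X))\{b} → deadlocked
Run σ = ⟨a⟩ on P: start {u0}
  step 1 (a): {u1}
  ✓ P
Run σ = ⟨a⟩ on Q: start {v0}
  step 1 (a): no successor for Q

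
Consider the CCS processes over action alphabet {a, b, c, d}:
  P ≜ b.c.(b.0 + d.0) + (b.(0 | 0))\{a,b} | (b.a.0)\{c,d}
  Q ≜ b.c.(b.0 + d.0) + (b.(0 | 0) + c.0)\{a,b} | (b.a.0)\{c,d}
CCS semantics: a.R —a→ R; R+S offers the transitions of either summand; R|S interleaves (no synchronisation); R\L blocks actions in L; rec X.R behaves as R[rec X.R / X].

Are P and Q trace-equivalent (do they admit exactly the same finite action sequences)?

P's transition system — 6 states:
  m0 = b.c.(b.0 + d.0) + (b.(0 | 0))\{a,b} | (b.a.0)\{c,d} :: ··b··> m1, ··b··> m2
  m1 = (b.(0 | 0))\{a,b} | (a.0)\{c,d} :: ··a··> m3
  m2 = c.(b.0 + d.0) :: ··c··> m4
  m3 = (b.(0 | 0))\{a,b} | 0\{c,d} :: deadlocked
  m4 = b.0 + d.0 :: ··b··> m5, ··d··> m5
  m5 = 0 :: deadlocked
Q's transition system — 9 states:
  n0 = b.c.(b.0 + d.0) + (b.(0 | 0) + c.0)\{a,b} | (b.a.0)\{c,d} :: ··b··> n1, ··b··> n2, ··c··> n3
  n1 = (b.(0 | 0) + c.0)\{a,b} | (a.0)\{c,d} :: ··a··> n4, ··c··> n5
  n2 = c.(b.0 + d.0) :: ··c··> n6
  n3 = 0\{a,b} | (b.a.0)\{c,d} :: ··b··> n5
  n4 = (b.(0 | 0) + c.0)\{a,b} | 0\{c,d} :: ··c··> n7
  n5 = 0\{a,b} | (a.0)\{c,d} :: ··a··> n7
  n6 = b.0 + d.0 :: ··b··> n8, ··d··> n8
  n7 = 0\{a,b} | 0\{c,d} :: deadlocked
  n8 = 0 :: deadlocked
Run σ = ⟨c⟩ on Q: start {n0}
  after c @ step 1: {n3}
  — Q admits the full trace.
Run σ = ⟨c⟩ on P: start {m0}
  after c @ step 1: no successor for P

traces(P) ≠ traces(Q) — witness ⟨c⟩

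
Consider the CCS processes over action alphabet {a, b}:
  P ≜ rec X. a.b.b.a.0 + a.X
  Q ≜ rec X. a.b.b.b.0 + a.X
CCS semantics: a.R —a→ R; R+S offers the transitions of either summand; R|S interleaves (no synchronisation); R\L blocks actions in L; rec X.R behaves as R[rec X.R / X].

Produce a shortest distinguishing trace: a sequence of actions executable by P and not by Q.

LTS(P): 5 reachable states
  m0 = rec X. a.b.b.a.0 + a.X ⊢ =a=> m0, =a=> m1
  m1 = b.b.a.0 ⊢ =b=> m2
  m2 = b.a.0 ⊢ =b=> m3
  m3 = a.0 ⊢ =a=> m4
  m4 = 0 ⊢ (no moves)
LTS(Q): 5 reachable states
  n0 = rec X. a.b.b.b.0 + a.X ⊢ =a=> n0, =a=> n1
  n1 = b.b.b.0 ⊢ =b=> n2
  n2 = b.b.0 ⊢ =b=> n3
  n3 = b.0 ⊢ =b=> n4
  n4 = 0 ⊢ (no moves)
Executing abba from P (initial set {m0}):
  step 1 (a): {m0, m1}
  step 2 (b): {m2}
  step 3 (b): {m3}
  step 4 (a): {m4}
  P completes σ.
Executing abba from Q (initial set {n0}):
  step 1 (a): {n0, n1}
  step 2 (b): {n2}
  step 3 (b): {n3}
  step 4 (a): ∅ (Q stuck)

abba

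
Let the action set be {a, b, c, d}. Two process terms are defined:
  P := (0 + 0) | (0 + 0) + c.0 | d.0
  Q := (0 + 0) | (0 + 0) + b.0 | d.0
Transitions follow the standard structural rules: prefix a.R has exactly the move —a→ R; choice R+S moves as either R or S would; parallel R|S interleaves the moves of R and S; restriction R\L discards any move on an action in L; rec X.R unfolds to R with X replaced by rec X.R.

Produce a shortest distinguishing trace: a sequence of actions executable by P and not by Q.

Reachable graph of P (4 states):
  u0 = (0 + 0) | (0 + 0) + c.0 | d.0 has moves --c--▸ u1, --d--▸ u2
  u1 = 0 | d.0 has moves --d--▸ u3
  u2 = c.0 | 0 has moves --c--▸ u3
  u3 = 0 | 0 has moves ∅
Reachable graph of Q (4 states):
  v0 = (0 + 0) | (0 + 0) + b.0 | d.0 has moves --b--▸ v1, --d--▸ v2
  v1 = 0 | d.0 has moves --d--▸ v3
  v2 = b.0 | 0 has moves --b--▸ v3
  v3 = 0 | 0 has moves ∅
Trace ⟨c⟩ through P, begin at {u0}:
  step 1 (c): {u1}
  ✓ P
Trace ⟨c⟩ through Q, begin at {v0}:
  step 1 (c): no successor for Q

c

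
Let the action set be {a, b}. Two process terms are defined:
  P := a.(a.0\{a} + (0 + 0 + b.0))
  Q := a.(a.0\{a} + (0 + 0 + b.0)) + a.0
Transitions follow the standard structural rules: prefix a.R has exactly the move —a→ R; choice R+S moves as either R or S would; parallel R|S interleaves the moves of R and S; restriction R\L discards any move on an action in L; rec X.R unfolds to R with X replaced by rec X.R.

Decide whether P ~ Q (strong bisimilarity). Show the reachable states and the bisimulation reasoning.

P ≁ Q

P's transition system — 4 states:
  u0 = a.(a.0\{a} + (0 + 0 + b.0)) → -a-> u1
  u1 = a.0\{a} + (0 + 0 + b.0) → -a-> u2, -b-> u3
  u2 = 0\{a} → (no moves)
  u3 = 0 → (no moves)
Q's transition system — 4 states:
  v0 = a.(a.0\{a} + (0 + 0 + b.0)) + a.0 → -a-> v1, -a-> v2
  v1 = 0 → (no moves)
  v2 = a.0\{a} + (0 + 0 + b.0) → -a-> v3, -b-> v1
  v3 = 0\{a} → (no moves)
Coarsest stable partition (strong bisimilarity classes):
  B0 = {u0}
  B1 = {u1, v2}
  B2 = {u2, u3, v1, v3}
  B3 = {v0}
u0 ∈ B0, v0 ∈ B3 → different blocks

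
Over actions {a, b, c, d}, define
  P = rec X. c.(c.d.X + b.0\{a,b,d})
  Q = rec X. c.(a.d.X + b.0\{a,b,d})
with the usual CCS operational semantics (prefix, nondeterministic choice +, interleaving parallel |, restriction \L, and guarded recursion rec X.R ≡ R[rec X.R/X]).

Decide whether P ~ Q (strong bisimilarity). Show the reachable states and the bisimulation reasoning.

P ≁ Q

LTS(P): 4 reachable states
  m0 = rec X. c.(c.d.X + b.0\{a,b,d}) has moves ··c··> m1
  m1 = c.d.(rec X. c.(c.d.X + b.0\{a,b,d})) + b.0\{a,b,d} has moves ··b··> m2, ··c··> m3
  m2 = 0\{a,b,d} has moves stopped
  m3 = d.(rec X. c.(c.d.X + b.0\{a,b,d})) has moves ··d··> m0
LTS(Q): 4 reachable states
  n0 = rec X. c.(a.d.X + b.0\{a,b,d}) has moves ··c··> n1
  n1 = a.d.(rec X. c.(a.d.X + b.0\{a,b,d})) + b.0\{a,b,d} has moves ··a··> n2, ··b··> n3
  n2 = d.(rec X. c.(a.d.X + b.0\{a,b,d})) has moves ··d··> n0
  n3 = 0\{a,b,d} has moves stopped
Partition-refinement fixed point:
  B0 = {m0}
  B1 = {m1}
  B2 = {m3}
  B3 = {m2, n3}
  B4 = {n0}
  B5 = {n1}
  B6 = {n2}
m0 ∈ B0, n0 ∈ B4 → different blocks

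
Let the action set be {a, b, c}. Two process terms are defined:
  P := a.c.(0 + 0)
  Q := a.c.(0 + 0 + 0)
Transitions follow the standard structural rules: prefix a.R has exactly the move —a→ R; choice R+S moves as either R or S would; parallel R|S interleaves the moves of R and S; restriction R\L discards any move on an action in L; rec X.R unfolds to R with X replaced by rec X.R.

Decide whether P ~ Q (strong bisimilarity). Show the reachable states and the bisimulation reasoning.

bisimilar

P's transition system — 3 states:
  p0 = a.c.(0 + 0) → --a--▸ p1
  p1 = c.(0 + 0) → --c--▸ p2
  p2 = 0 + 0 → ·
Q's transition system — 3 states:
  q0 = a.c.(0 + 0 + 0) → --a--▸ q1
  q1 = c.(0 + 0 + 0) → --c--▸ q2
  q2 = 0 + 0 + 0 → ·
Bisimilarity quotient blocks:
  B0 = {p0, q0}
  B1 = {p1, q1}
  B2 = {p2, q2}
p0 ∈ B0, q0 ∈ B0 → same block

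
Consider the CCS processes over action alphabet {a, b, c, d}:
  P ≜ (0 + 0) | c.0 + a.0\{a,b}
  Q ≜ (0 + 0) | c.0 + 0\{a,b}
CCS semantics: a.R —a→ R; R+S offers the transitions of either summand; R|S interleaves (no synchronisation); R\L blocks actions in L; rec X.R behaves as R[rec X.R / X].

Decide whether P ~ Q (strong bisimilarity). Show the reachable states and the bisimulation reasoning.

P ≁ Q

P's transition system — 3 states:
  u0 = (0 + 0) | c.0 + a.0\{a,b} → --a--▸ u1, --c--▸ u2
  u1 = 0\{a,b} → (no moves)
  u2 = (0 + 0) | 0 → (no moves)
Q's transition system — 2 states:
  v0 = (0 + 0) | c.0 + 0\{a,b} → --c--▸ v1
  v1 = (0 + 0) | 0 → (no moves)
Bisimilarity quotient blocks:
  B0 = {u0}
  B1 = {u1, u2, v1}
  B2 = {v0}
u0 ∈ B0, v0 ∈ B2 → different blocks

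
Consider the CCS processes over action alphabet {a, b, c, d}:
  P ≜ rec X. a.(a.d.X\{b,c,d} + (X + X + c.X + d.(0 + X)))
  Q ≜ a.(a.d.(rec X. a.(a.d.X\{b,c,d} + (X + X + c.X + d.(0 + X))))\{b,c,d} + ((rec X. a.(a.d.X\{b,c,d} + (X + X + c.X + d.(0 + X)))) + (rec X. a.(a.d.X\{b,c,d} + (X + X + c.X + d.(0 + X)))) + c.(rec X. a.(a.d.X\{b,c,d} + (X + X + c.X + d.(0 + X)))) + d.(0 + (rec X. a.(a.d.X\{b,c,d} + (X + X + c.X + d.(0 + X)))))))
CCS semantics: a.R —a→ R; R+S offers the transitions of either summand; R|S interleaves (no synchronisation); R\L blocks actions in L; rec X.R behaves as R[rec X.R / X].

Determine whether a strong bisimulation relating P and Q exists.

YES

Reachable graph of P (7 states):
  u0 = rec X. a.(a.d.X\{b,c,d} + (X + X + c.X + d.(0 + X))) → -a-> u1
  u1 = a.d.(rec X. a.(a.d.X\{b,c,d} + (X + X + c.X + d.(0 + X))))\{b,c,d} + ((rec X. a.(a.d.X\{b,c,d} + (X + X + c.X + d.(0 + X)))) + (rec X. a.(a.d.X\{b,c,d} + (X + X + c.X + d.(0 + X)))) + c.(rec X. a.(a.d.X\{b,c,d} + (X + X + c.X + d.(0 + X)))) + d.(0 + (rec X. a.(a.d.X\{b,c,d} + (X + X + c.X + d.(0 + X)))))) → -a-> u1, -a-> u2, -c-> u0, -d-> u3
  u2 = d.(rec X. a.(a.d.X\{b,c,d} + (X + X + c.X + d.(0 + X))))\{b,c,d} → -d-> u4
  u3 = 0 + (rec X. a.(a.d.X\{b,c,d} + (X + X + c.X + d.(0 + X)))) → -a-> u1
  u4 = (rec X. a.(a.d.X\{b,c,d} + (X + X + c.X + d.(0 + X))))\{b,c,d} → -a-> u5
  u5 = (a.d.(rec X. a.(a.d.X\{b,c,d} + (X + X + c.X + d.(0 + X))))\{b,c,d} + ((rec X. a.(a.d.X\{b,c,d} + (X + X + c.X + d.(0 + X)))) + (rec X. a.(a.d.X\{b,c,d} + (X + X + c.X + d.(0 + X)))) + c.(rec X. a.(a.d.X\{b,c,d} + (X + X + c.X + d.(0 + X)))) + d.(0 + (rec X. a.(a.d.X\{b,c,d} + (X + X + c.X + d.(0 + X)))))))\{b,c,d} → -a-> u5, -a-> u6
  u6 = (d.(rec X. a.(a.d.X\{b,c,d} + (X + X + c.X + d.(0 + X))))\{b,c,d})\{b,c,d} → deadlocked
Reachable graph of Q (8 states):
  v0 = a.(a.d.(rec X. a.(a.d.X\{b,c,d} + (X + X + c.X + d.(0 + X))))\{b,c,d} + ((rec X. a.(a.d.X\{b,c,d} + (X + X + c.X + d.(0 + X)))) + (rec X. a.(a.d.X\{b,c,d} + (X + X + c.X + d.(0 + X)))) + c.(rec X. a.(a.d.X\{b,c,d} + (X + X + c.X + d.(0 + X)))) + d.(0 + (rec X. a.(a.d.X\{b,c,d} + (X + X + c.X + d.(0 + X))))))) → -a-> v1
  v1 = a.d.(rec X. a.(a.d.X\{b,c,d} + (X + X + c.X + d.(0 + X))))\{b,c,d} + ((rec X. a.(a.d.X\{b,c,d} + (X + X + c.X + d.(0 + X)))) + (rec X. a.(a.d.X\{b,c,d} + (X + X + c.X + d.(0 + X)))) + c.(rec X. a.(a.d.X\{b,c,d} + (X + X + c.X + d.(0 + X)))) + d.(0 + (rec X. a.(a.d.X\{b,c,d} + (X + X + c.X + d.(0 + X)))))) → -a-> v1, -a-> v2, -c-> v3, -d-> v4
  v2 = d.(rec X. a.(a.d.X\{b,c,d} + (X + X + c.X + d.(0 + X))))\{b,c,d} → -d-> v5
  v3 = rec X. a.(a.d.X\{b,c,d} + (X + X + c.X + d.(0 + X))) → -a-> v1
  v4 = 0 + (rec X. a.(a.d.X\{b,c,d} + (X + X + c.X + d.(0 + X)))) → -a-> v1
  v5 = (rec X. a.(a.d.X\{b,c,d} + (X + X + c.X + d.(0 + X))))\{b,c,d} → -a-> v6
  v6 = (a.d.(rec X. a.(a.d.X\{b,c,d} + (X + X + c.X + d.(0 + X))))\{b,c,d} + ((rec X. a.(a.d.X\{b,c,d} + (X + X + c.X + d.(0 + X)))) + (rec X. a.(a.d.X\{b,c,d} + (X + X + c.X + d.(0 + X)))) + c.(rec X. a.(a.d.X\{b,c,d} + (X + X + c.X + d.(0 + X)))) + d.(0 + (rec X. a.(a.d.X\{b,c,d} + (X + X + c.X + d.(0 + X)))))))\{b,c,d} → -a-> v6, -a-> v7
  v7 = (d.(rec X. a.(a.d.X\{b,c,d} + (X + X + c.X + d.(0 + X))))\{b,c,d})\{b,c,d} → deadlocked
Coarsest stable partition (strong bisimilarity classes):
  B0 = {u0, u3, v0, v3, v4}
  B1 = {u1, v1}
  B2 = {u2, v2}
  B3 = {u4, v5}
  B4 = {u5, v6}
  B5 = {u6, v7}
u0 ∈ B0, v0 ∈ B0 → same block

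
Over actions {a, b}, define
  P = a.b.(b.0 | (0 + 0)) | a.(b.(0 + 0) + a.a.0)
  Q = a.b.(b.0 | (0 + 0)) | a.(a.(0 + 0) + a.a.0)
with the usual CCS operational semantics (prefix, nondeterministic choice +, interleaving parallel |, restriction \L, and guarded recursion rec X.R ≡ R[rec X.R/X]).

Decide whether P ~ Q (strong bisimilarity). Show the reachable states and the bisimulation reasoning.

not bisimilar

Reachable graph of P (20 states):
  m0 = a.b.(b.0 | (0 + 0)) | a.(b.(0 + 0) + a.a.0) → --a--▸ m1, --a--▸ m2
  m1 = a.b.(b.0 | (0 + 0)) | (b.(0 + 0) + a.a.0) → --a--▸ m3, --a--▸ m4, --b--▸ m5
  m2 = b.(b.0 | (0 + 0)) | a.(b.(0 + 0) + a.a.0) → --a--▸ m4, --b--▸ m6
  m3 = a.b.(b.0 | (0 + 0)) | a.0 → --a--▸ m7, --a--▸ m8
  m4 = b.(b.0 | (0 + 0)) | (b.(0 + 0) + a.a.0) → --a--▸ m8, --b--▸ m10, --b--▸ m9
  m5 = a.b.(b.0 | (0 + 0)) | (0 + 0) → --a--▸ m9
  m6 = b.0 | (0 + 0) | a.(b.(0 + 0) + a.a.0) → --a--▸ m10, --b--▸ m11
  m7 = a.b.(b.0 | (0 + 0)) | 0 → --a--▸ m12
  m8 = b.(b.0 | (0 + 0)) | a.0 → --a--▸ m12, --b--▸ m13
  m9 = b.(b.0 | (0 + 0)) | (0 + 0) → --b--▸ m14
  m10 = b.0 | (0 + 0) | (b.(0 + 0) + a.a.0) → --a--▸ m13, --b--▸ m14, --b--▸ m15
  m11 = 0 | (0 + 0) | a.(b.(0 + 0) + a.a.0) → --a--▸ m15
  m12 = b.(b.0 | (0 + 0)) | 0 → --b--▸ m16
  m13 = b.0 | (0 + 0) | a.0 → --a--▸ m16, --b--▸ m17
  m14 = b.0 | (0 + 0) | (0 + 0) → --b--▸ m18
  m15 = 0 | (0 + 0) | (b.(0 + 0) + a.a.0) → --a--▸ m17, --b--▸ m18
  m16 = b.0 | (0 + 0) | 0 → --b--▸ m19
  m17 = 0 | (0 + 0) | a.0 → --a--▸ m19
  m18 = 0 | (0 + 0) | (0 + 0) → ·
  m19 = 0 | (0 + 0) | 0 → ·
Reachable graph of Q (20 states):
  n0 = a.b.(b.0 | (0 + 0)) | a.(a.(0 + 0) + a.a.0) → --a--▸ n1, --a--▸ n2
  n1 = a.b.(b.0 | (0 + 0)) | (a.(0 + 0) + a.a.0) → --a--▸ n3, --a--▸ n4, --a--▸ n5
  n2 = b.(b.0 | (0 + 0)) | a.(a.(0 + 0) + a.a.0) → --a--▸ n5, --b--▸ n6
  n3 = a.b.(b.0 | (0 + 0)) | (0 + 0) → --a--▸ n7
  n4 = a.b.(b.0 | (0 + 0)) | a.0 → --a--▸ n8, --a--▸ n9
  n5 = b.(b.0 | (0 + 0)) | (a.(0 + 0) + a.a.0) → --a--▸ n7, --a--▸ n9, --b--▸ n10
  n6 = b.0 | (0 + 0) | a.(a.(0 + 0) + a.a.0) → --a--▸ n10, --b--▸ n11
  n7 = b.(b.0 | (0 + 0)) | (0 + 0) → --b--▸ n12
  n8 = a.b.(b.0 | (0 + 0)) | 0 → --a--▸ n13
  n9 = b.(b.0 | (0 + 0)) | a.0 → --a--▸ n13, --b--▸ n14
  n10 = b.0 | (0 + 0) | (a.(0 + 0) + a.a.0) → --a--▸ n12, --a--▸ n14, --b--▸ n15
  n11 = 0 | (0 + 0) | a.(a.(0 + 0) + a.a.0) → --a--▸ n15
  n12 = b.0 | (0 + 0) | (0 + 0) → --b--▸ n16
  n13 = b.(b.0 | (0 + 0)) | 0 → --b--▸ n17
  n14 = b.0 | (0 + 0) | a.0 → --a--▸ n17, --b--▸ n18
  n15 = 0 | (0 + 0) | (a.(0 + 0) + a.a.0) → --a--▸ n16, --a--▸ n18
  n16 = 0 | (0 + 0) | (0 + 0) → ·
  n17 = b.0 | (0 + 0) | 0 → --b--▸ n19
  n18 = 0 | (0 + 0) | a.0 → --a--▸ n19
  n19 = 0 | (0 + 0) | 0 → ·
Coarsest stable partition (strong bisimilarity classes):
  B0 = {m0}
  B1 = {m2}
  B2 = {m4}
  B3 = {m8, n9}
  B4 = {m13, n14}
  B5 = {m17, n18}
  B6 = {m18, m19, n16, n19}
  B7 = {m14, m16, n12, n17}
  B8 = {m12, m9, n13, n7}
  B9 = {m10}
  B10 = {m15}
  B11 = {m6}
  B12 = {m11}
  B13 = {m1}
  B14 = {m3, n4}
  B15 = {m5, m7, n3, n8}
  B16 = {n0}
  B17 = {n1}
  B18 = {n5}
  B19 = {n10}
  B20 = {n15}
  B21 = {n2}
  B22 = {n6}
  B23 = {n11}
m0 ∈ B0, n0 ∈ B16 → different blocks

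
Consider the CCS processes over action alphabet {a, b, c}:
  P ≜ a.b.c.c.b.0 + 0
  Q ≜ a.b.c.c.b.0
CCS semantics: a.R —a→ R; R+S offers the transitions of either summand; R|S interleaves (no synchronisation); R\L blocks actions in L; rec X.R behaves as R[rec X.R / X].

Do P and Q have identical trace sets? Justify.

trace-equivalent

Reachable graph of P (6 states):
  u0 = a.b.c.c.b.0 + 0 :: --a--▸ u1
  u1 = b.c.c.b.0 :: --b--▸ u2
  u2 = c.c.b.0 :: --c--▸ u3
  u3 = c.b.0 :: --c--▸ u4
  u4 = b.0 :: --b--▸ u5
  u5 = 0 :: (no moves)
Reachable graph of Q (6 states):
  v0 = a.b.c.c.b.0 :: --a--▸ v1
  v1 = b.c.c.b.0 :: --b--▸ v2
  v2 = c.c.b.0 :: --c--▸ v3
  v3 = c.b.0 :: --c--▸ v4
  v4 = b.0 :: --b--▸ v5
  v5 = 0 :: (no moves)
Coarsest stable partition (strong bisimilarity classes):
  B0 = {u0, v0}
  B1 = {u1, v1}
  B2 = {u2, v2}
  B3 = {u3, v3}
  B4 = {u4, v4}
  B5 = {u5, v5}
u0 ∈ B0, v0 ∈ B0 → same block
Bisimilar ⇒ trace-equivalent.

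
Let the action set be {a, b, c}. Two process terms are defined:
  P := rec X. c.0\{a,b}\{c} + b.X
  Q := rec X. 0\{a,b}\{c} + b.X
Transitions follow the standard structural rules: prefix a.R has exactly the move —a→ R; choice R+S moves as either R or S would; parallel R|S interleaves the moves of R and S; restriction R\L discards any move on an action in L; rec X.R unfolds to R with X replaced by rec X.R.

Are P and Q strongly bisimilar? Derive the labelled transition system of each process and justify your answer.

LTS(P): 2 reachable states
  m0 = rec X. c.0\{a,b}\{c} + b.X ⊢ ··b··> m0, ··c··> m1
  m1 = 0\{a,b}\{c} ⊢ (no moves)
LTS(Q): 1 reachable states
  n0 = rec X. 0\{a,b}\{c} + b.X ⊢ ··b··> n0
Bisimilarity quotient blocks:
  B0 = {m0}
  B1 = {m1}
  B2 = {n0}
m0 ∈ B0, n0 ∈ B2 → different blocks

NO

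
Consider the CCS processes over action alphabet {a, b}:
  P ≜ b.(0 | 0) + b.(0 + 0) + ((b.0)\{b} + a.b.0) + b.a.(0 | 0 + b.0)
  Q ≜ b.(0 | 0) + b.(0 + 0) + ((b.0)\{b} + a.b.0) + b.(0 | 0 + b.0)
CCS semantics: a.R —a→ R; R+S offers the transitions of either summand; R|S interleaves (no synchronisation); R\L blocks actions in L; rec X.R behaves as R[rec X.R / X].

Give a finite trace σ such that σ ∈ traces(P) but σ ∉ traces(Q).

ba

Reachable graph of P (7 states):
  u0 = b.(0 | 0) + b.(0 + 0) + ((b.0)\{b} + a.b.0) + b.a.(0 | 0 + b.0) ⊢ —a→ u1, —b→ u2, —b→ u3, —b→ u4
  u1 = b.0 ⊢ —b→ u5
  u2 = 0 + 0 ⊢ (no moves)
  u3 = 0 | 0 ⊢ (no moves)
  u4 = a.(0 | 0 + b.0) ⊢ —a→ u6
  u5 = 0 ⊢ (no moves)
  u6 = 0 | 0 + b.0 ⊢ —b→ u5
Reachable graph of Q (6 states):
  v0 = b.(0 | 0) + b.(0 + 0) + ((b.0)\{b} + a.b.0) + b.(0 | 0 + b.0) ⊢ —a→ v1, —b→ v2, —b→ v3, —b→ v4
  v1 = b.0 ⊢ —b→ v5
  v2 = 0 + 0 ⊢ (no moves)
  v3 = 0 | 0 ⊢ (no moves)
  v4 = 0 | 0 + b.0 ⊢ —b→ v5
  v5 = 0 ⊢ (no moves)
Run σ = ⟨ba⟩ on P: start {u0}
  after b @ step 1: {u2, u3, u4}
  after a @ step 2: {u6}
  — P admits the full trace.
Run σ = ⟨ba⟩ on Q: start {v0}
  after b @ step 1: {v2, v3, v4}
  after a @ step 2: ∅  — Q cannot continue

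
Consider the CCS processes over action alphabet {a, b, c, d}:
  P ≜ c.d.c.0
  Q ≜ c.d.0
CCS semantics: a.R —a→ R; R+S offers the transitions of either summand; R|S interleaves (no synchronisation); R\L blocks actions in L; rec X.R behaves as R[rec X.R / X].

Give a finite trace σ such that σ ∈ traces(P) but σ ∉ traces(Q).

cdc

LTS(P): 4 reachable states
  s0 = c.d.c.0 :: =c=> s1
  s1 = d.c.0 :: =d=> s2
  s2 = c.0 :: =c=> s3
  s3 = 0 :: stopped
LTS(Q): 3 reachable states
  t0 = c.d.0 :: =c=> t1
  t1 = d.0 :: =d=> t2
  t2 = 0 :: stopped
Executing cdc from P (initial set {s0}):
  after c @ step 1: {s1}
  after d @ step 2: {s2}
  after c @ step 3: {s3}
  P completes σ.
Executing cdc from Q (initial set {t0}):
  after c @ step 1: {t1}
  after d @ step 2: {t2}
  after c @ step 3: no successor for Q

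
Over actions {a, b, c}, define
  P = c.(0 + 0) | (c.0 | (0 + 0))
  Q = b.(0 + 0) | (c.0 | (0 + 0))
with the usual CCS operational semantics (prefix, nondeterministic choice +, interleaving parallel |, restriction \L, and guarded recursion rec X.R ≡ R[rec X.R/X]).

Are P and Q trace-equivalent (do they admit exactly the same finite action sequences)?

P's transition system — 4 states:
  p0 = c.(0 + 0) | (c.0 | (0 + 0)) has moves -c-> p1, -c-> p2
  p1 = (0 + 0) | (c.0 | (0 + 0)) has moves -c-> p3
  p2 = c.(0 + 0) | (0 | (0 + 0)) has moves -c-> p3
  p3 = (0 + 0) | (0 | (0 + 0)) has moves stopped
Q's transition system — 4 states:
  q0 = b.(0 + 0) | (c.0 | (0 + 0)) has moves -b-> q1, -c-> q2
  q1 = (0 + 0) | (c.0 | (0 + 0)) has moves -c-> q3
  q2 = b.(0 + 0) | (0 | (0 + 0)) has moves -b-> q3
  q3 = (0 + 0) | (0 | (0 + 0)) has moves stopped
Run σ = ⟨cc⟩ on P: start {p0}
  after c @ step 1: {p1, p2}
  after c @ step 2: {p3}
  ✓ P
Run σ = ⟨cc⟩ on Q: start {q0}
  after c @ step 1: {q2}
  after c @ step 2: no successor for Q

traces(P) ≠ traces(Q) — witness ⟨cc⟩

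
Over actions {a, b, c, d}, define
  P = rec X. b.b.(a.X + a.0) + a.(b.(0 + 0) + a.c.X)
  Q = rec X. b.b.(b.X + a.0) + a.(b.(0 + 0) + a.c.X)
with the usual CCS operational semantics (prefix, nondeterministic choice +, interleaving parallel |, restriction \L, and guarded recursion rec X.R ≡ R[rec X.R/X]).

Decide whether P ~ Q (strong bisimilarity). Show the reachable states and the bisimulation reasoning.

P's transition system — 7 states:
  u0 = rec X. b.b.(a.X + a.0) + a.(b.(0 + 0) + a.c.X) → =a=> u1, =b=> u2
  u1 = b.(0 + 0) + a.c.(rec X. b.b.(a.X + a.0) + a.(b.(0 + 0) + a.c.X)) → =a=> u3, =b=> u4
  u2 = b.(a.(rec X. b.b.(a.X + a.0) + a.(b.(0 + 0) + a.c.X)) + a.0) → =b=> u5
  u3 = c.(rec X. b.b.(a.X + a.0) + a.(b.(0 + 0) + a.c.X)) → =c=> u0
  u4 = 0 + 0 → ·
  u5 = a.(rec X. b.b.(a.X + a.0) + a.(b.(0 + 0) + a.c.X)) + a.0 → =a=> u0, =a=> u6
  u6 = 0 → ·
Q's transition system — 7 states:
  v0 = rec X. b.b.(b.X + a.0) + a.(b.(0 + 0) + a.c.X) → =a=> v1, =b=> v2
  v1 = b.(0 + 0) + a.c.(rec X. b.b.(b.X + a.0) + a.(b.(0 + 0) + a.c.X)) → =a=> v3, =b=> v4
  v2 = b.(b.(rec X. b.b.(b.X + a.0) + a.(b.(0 + 0) + a.c.X)) + a.0) → =b=> v5
  v3 = c.(rec X. b.b.(b.X + a.0) + a.(b.(0 + 0) + a.c.X)) → =c=> v0
  v4 = 0 + 0 → ·
  v5 = b.(rec X. b.b.(b.X + a.0) + a.(b.(0 + 0) + a.c.X)) + a.0 → =a=> v6, =b=> v0
  v6 = 0 → ·
Coarsest stable partition (strong bisimilarity classes):
  B0 = {u0}
  B1 = {u2}
  B2 = {u5}
  B3 = {u4, u6, v4, v6}
  B4 = {u1}
  B5 = {u3}
  B6 = {v0}
  B7 = {v2}
  B8 = {v5}
  B9 = {v1}
  B10 = {v3}
u0 ∈ B0, v0 ∈ B6 → different blocks

NO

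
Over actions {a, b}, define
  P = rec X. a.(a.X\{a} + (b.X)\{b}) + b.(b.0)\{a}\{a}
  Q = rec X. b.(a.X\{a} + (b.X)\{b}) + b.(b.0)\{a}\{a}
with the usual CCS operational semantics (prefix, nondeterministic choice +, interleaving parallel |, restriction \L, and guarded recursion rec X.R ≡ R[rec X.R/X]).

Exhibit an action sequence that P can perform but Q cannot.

Reachable graph of P (7 states):
  s0 = rec X. a.(a.X\{a} + (b.X)\{b}) + b.(b.0)\{a}\{a} | =a=> s1, =b=> s2
  s1 = a.(rec X. a.(a.X\{a} + (b.X)\{b}) + b.(b.0)\{a}\{a})\{a} + (b.(rec X. a.(a.X\{a} + (b.X)\{b}) + b.(b.0)\{a}\{a}))\{b} | =a=> s3
  s2 = (b.0)\{a}\{a} | =b=> s4
  s3 = (rec X. a.(a.X\{a} + (b.X)\{b}) + b.(b.0)\{a}\{a})\{a} | =b=> s5
  s4 = 0\{a}\{a} | stopped
  s5 = (b.0)\{a}\{a}\{a} | =b=> s6
  s6 = 0\{a}\{a}\{a} | stopped
Reachable graph of Q (8 states):
  t0 = rec X. b.(a.X\{a} + (b.X)\{b}) + b.(b.0)\{a}\{a} | =b=> t1, =b=> t2
  t1 = (b.0)\{a}\{a} | =b=> t3
  t2 = a.(rec X. b.(a.X\{a} + (b.X)\{b}) + b.(b.0)\{a}\{a})\{a} + (b.(rec X. b.(a.X\{a} + (b.X)\{b}) + b.(b.0)\{a}\{a}))\{b} | =a=> t4
  t3 = 0\{a}\{a} | stopped
  t4 = (rec X. b.(a.X\{a} + (b.X)\{b}) + b.(b.0)\{a}\{a})\{a} | =b=> t5, =b=> t6
  t5 = (a.(rec X. b.(a.X\{a} + (b.X)\{b}) + b.(b.0)\{a}\{a})\{a} + (b.(rec X. b.(a.X\{a} + (b.X)\{b}) + b.(b.0)\{a}\{a}))\{b})\{a} | stopped
  t6 = (b.0)\{a}\{a}\{a} | =b=> t7
  t7 = 0\{a}\{a}\{a} | stopped
Trace ⟨a⟩ through P, begin at {s0}:
  step 1 (a): {s1}
  P completes σ.
Trace ⟨a⟩ through Q, begin at {t0}:
  step 1 (a): ∅  — Q cannot continue

a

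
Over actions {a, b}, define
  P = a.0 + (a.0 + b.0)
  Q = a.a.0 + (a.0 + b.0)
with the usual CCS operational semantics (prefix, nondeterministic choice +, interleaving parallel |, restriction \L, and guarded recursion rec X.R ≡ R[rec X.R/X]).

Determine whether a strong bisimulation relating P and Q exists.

P's transition system — 2 states:
  m0 = a.0 + (a.0 + b.0) → =a=> m1, =b=> m1
  m1 = 0 → deadlocked
Q's transition system — 3 states:
  n0 = a.a.0 + (a.0 + b.0) → =a=> n1, =a=> n2, =b=> n1
  n1 = 0 → deadlocked
  n2 = a.0 → =a=> n1
Coarsest stable partition (strong bisimilarity classes):
  B0 = {m0}
  B1 = {m1, n1}
  B2 = {n0}
  B3 = {n2}
m0 ∈ B0, n0 ∈ B2 → different blocks

NO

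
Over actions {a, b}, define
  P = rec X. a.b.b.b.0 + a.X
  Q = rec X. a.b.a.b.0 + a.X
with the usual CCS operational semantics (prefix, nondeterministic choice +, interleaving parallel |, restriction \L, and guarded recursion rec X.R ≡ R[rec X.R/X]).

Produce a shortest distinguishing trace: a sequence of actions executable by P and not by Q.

abb

Reachable graph of P (5 states):
  s0 = rec X. a.b.b.b.0 + a.X → =a=> s0, =a=> s1
  s1 = b.b.b.0 → =b=> s2
  s2 = b.b.0 → =b=> s3
  s3 = b.0 → =b=> s4
  s4 = 0 → ·
Reachable graph of Q (5 states):
  t0 = rec X. a.b.a.b.0 + a.X → =a=> t0, =a=> t1
  t1 = b.a.b.0 → =b=> t2
  t2 = a.b.0 → =a=> t3
  t3 = b.0 → =b=> t4
  t4 = 0 → ·
Executing abb from P (initial set {s0}):
  step 1 (a): {s0, s1}
  step 2 (b): {s2}
  step 3 (b): {s3}
  — P admits the full trace.
Executing abb from Q (initial set {t0}):
  step 1 (a): {t0, t1}
  step 2 (b): {t2}
  step 3 (b): ∅  — Q cannot continue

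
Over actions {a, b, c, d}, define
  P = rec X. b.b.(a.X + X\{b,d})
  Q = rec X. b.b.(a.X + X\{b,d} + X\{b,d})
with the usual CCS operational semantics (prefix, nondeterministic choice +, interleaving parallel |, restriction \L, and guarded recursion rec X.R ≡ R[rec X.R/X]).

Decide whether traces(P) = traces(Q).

P's transition system — 3 states:
  p0 = rec X. b.b.(a.X + X\{b,d}) → ··b··> p1
  p1 = b.(a.(rec X. b.b.(a.X + X\{b,d})) + (rec X. b.b.(a.X + X\{b,d}))\{b,d}) → ··b··> p2
  p2 = a.(rec X. b.b.(a.X + X\{b,d})) + (rec X. b.b.(a.X + X\{b,d}))\{b,d} → ··a··> p0
Q's transition system — 3 states:
  q0 = rec X. b.b.(a.X + X\{b,d} + X\{b,d}) → ··b··> q1
  q1 = b.(a.(rec X. b.b.(a.X + X\{b,d} + X\{b,d})) + (rec X. b.b.(a.X + X\{b,d} + X\{b,d}))\{b,d} + (rec X. b.b.(a.X + X\{b,d} + X\{b,d}))\{b,d}) → ··b··> q2
  q2 = a.(rec X. b.b.(a.X + X\{b,d} + X\{b,d})) + (rec X. b.b.(a.X + X\{b,d} + X\{b,d}))\{b,d} + (rec X. b.b.(a.X + X\{b,d} + X\{b,d}))\{b,d} → ··a··> q0
Partition-refinement fixed point:
  B0 = {p0, q0}
  B1 = {p1, q1}
  B2 = {p2, q2}
p0 ∈ B0, q0 ∈ B0 → same block
Bisimilar ⇒ trace-equivalent.

YES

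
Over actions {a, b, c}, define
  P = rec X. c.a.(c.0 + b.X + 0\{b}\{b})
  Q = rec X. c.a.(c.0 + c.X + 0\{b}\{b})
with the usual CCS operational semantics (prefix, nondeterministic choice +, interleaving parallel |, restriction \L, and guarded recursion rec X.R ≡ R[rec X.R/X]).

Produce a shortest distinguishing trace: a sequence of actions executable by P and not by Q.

LTS(P): 4 reachable states
  m0 = rec X. c.a.(c.0 + b.X + 0\{b}\{b}) ⊢ -c-> m1
  m1 = a.(c.0 + b.(rec X. c.a.(c.0 + b.X + 0\{b}\{b})) + 0\{b}\{b}) ⊢ -a-> m2
  m2 = c.0 + b.(rec X. c.a.(c.0 + b.X + 0\{b}\{b})) + 0\{b}\{b} ⊢ -b-> m0, -c-> m3
  m3 = 0 ⊢ deadlocked
LTS(Q): 4 reachable states
  n0 = rec X. c.a.(c.0 + c.X + 0\{b}\{b}) ⊢ -c-> n1
  n1 = a.(c.0 + c.(rec X. c.a.(c.0 + c.X + 0\{b}\{b})) + 0\{b}\{b}) ⊢ -a-> n2
  n2 = c.0 + c.(rec X. c.a.(c.0 + c.X + 0\{b}\{b})) + 0\{b}\{b} ⊢ -c-> n0, -c-> n3
  n3 = 0 ⊢ deadlocked
Run σ = ⟨cab⟩ on P: start {m0}
  step 1 (c): {m1}
  step 2 (a): {m2}
  step 3 (b): {m0}
  ✓ P
Run σ = ⟨cab⟩ on Q: start {n0}
  step 1 (c): {n1}
  step 2 (a): {n2}
  step 3 (b): ∅ (Q stuck)

cab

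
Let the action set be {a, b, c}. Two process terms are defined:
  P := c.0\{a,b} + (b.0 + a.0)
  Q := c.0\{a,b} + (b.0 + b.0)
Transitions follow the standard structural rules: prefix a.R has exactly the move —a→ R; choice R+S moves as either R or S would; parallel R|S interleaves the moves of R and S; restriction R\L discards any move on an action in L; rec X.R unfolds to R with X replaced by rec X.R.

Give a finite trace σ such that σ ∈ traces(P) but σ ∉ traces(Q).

P's transition system — 3 states:
  m0 = c.0\{a,b} + (b.0 + a.0) has moves —a→ m1, —b→ m1, —c→ m2
  m1 = 0 has moves (no moves)
  m2 = 0\{a,b} has moves (no moves)
Q's transition system — 3 states:
  n0 = c.0\{a,b} + (b.0 + b.0) has moves —b→ n1, —c→ n2
  n1 = 0 has moves (no moves)
  n2 = 0\{a,b} has moves (no moves)
Run σ = ⟨a⟩ on P: start {m0}
  step 1 (a): {m1}
  ✓ P
Run σ = ⟨a⟩ on Q: start {n0}
  step 1 (a): ∅  — Q cannot continue

a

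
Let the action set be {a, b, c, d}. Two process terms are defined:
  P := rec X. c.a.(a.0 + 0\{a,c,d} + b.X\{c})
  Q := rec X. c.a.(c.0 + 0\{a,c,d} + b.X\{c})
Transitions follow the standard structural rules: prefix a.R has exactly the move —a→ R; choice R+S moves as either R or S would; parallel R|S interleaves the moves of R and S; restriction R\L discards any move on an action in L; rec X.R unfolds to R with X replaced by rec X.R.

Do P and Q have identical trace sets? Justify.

NO — witness ⟨caa⟩

LTS(P): 5 reachable states
  u0 = rec X. c.a.(a.0 + 0\{a,c,d} + b.X\{c}) has moves =c=> u1
  u1 = a.(a.0 + 0\{a,c,d} + b.(rec X. c.a.(a.0 + 0\{a,c,d} + b.X\{c}))\{c}) has moves =a=> u2
  u2 = a.0 + 0\{a,c,d} + b.(rec X. c.a.(a.0 + 0\{a,c,d} + b.X\{c}))\{c} has moves =a=> u3, =b=> u4
  u3 = 0 has moves (no moves)
  u4 = (rec X. c.a.(a.0 + 0\{a,c,d} + b.X\{c}))\{c} has moves (no moves)
LTS(Q): 5 reachable states
  v0 = rec X. c.a.(c.0 + 0\{a,c,d} + b.X\{c}) has moves =c=> v1
  v1 = a.(c.0 + 0\{a,c,d} + b.(rec X. c.a.(c.0 + 0\{a,c,d} + b.X\{c}))\{c}) has moves =a=> v2
  v2 = c.0 + 0\{a,c,d} + b.(rec X. c.a.(c.0 + 0\{a,c,d} + b.X\{c}))\{c} has moves =b=> v3, =c=> v4
  v3 = (rec X. c.a.(c.0 + 0\{a,c,d} + b.X\{c}))\{c} has moves (no moves)
  v4 = 0 has moves (no moves)
Executing caa from P (initial set {u0}):
  after c @ step 1: {u1}
  after a @ step 2: {u2}
  after a @ step 3: {u3}
  — P admits the full trace.
Executing caa from Q (initial set {v0}):
  after c @ step 1: {v1}
  after a @ step 2: {v2}
  after a @ step 3: ∅ (Q stuck)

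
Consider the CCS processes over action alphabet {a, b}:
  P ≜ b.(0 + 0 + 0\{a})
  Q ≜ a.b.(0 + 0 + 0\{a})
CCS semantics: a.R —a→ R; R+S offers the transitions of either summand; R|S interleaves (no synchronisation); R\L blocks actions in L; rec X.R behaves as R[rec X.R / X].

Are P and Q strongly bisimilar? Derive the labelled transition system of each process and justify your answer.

P ≁ Q

P's transition system — 2 states:
  s0 = b.(0 + 0 + 0\{a}) | =b=> s1
  s1 = 0 + 0 + 0\{a} | stopped
Q's transition system — 3 states:
  t0 = a.b.(0 + 0 + 0\{a}) | =a=> t1
  t1 = b.(0 + 0 + 0\{a}) | =b=> t2
  t2 = 0 + 0 + 0\{a} | stopped
Bisimilarity quotient blocks:
  B0 = {s0, t1}
  B1 = {s1, t2}
  B2 = {t0}
s0 ∈ B0, t0 ∈ B2 → different blocks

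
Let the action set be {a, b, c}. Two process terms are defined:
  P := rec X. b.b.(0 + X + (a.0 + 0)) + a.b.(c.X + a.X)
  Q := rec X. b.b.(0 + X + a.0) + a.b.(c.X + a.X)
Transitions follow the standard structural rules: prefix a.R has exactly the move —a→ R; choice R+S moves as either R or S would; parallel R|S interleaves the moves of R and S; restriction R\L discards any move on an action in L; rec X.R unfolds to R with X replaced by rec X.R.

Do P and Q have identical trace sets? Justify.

LTS(P): 6 reachable states
  u0 = rec X. b.b.(0 + X + (a.0 + 0)) + a.b.(c.X + a.X) ⊢ --a--▸ u1, --b--▸ u2
  u1 = b.(c.(rec X. b.b.(0 + X + (a.0 + 0)) + a.b.(c.X + a.X)) + a.(rec X. b.b.(0 + X + (a.0 + 0)) + a.b.(c.X + a.X))) ⊢ --b--▸ u3
  u2 = b.(0 + (rec X. b.b.(0 + X + (a.0 + 0)) + a.b.(c.X + a.X)) + (a.0 + 0)) ⊢ --b--▸ u4
  u3 = c.(rec X. b.b.(0 + X + (a.0 + 0)) + a.b.(c.X + a.X)) + a.(rec X. b.b.(0 + X + (a.0 + 0)) + a.b.(c.X + a.X)) ⊢ --a--▸ u0, --c--▸ u0
  u4 = 0 + (rec X. b.b.(0 + X + (a.0 + 0)) + a.b.(c.X + a.X)) + (a.0 + 0) ⊢ --a--▸ u1, --a--▸ u5, --b--▸ u2
  u5 = 0 ⊢ ∅
LTS(Q): 6 reachable states
  v0 = rec X. b.b.(0 + X + a.0) + a.b.(c.X + a.X) ⊢ --a--▸ v1, --b--▸ v2
  v1 = b.(c.(rec X. b.b.(0 + X + a.0) + a.b.(c.X + a.X)) + a.(rec X. b.b.(0 + X + a.0) + a.b.(c.X + a.X))) ⊢ --b--▸ v3
  v2 = b.(0 + (rec X. b.b.(0 + X + a.0) + a.b.(c.X + a.X)) + a.0) ⊢ --b--▸ v4
  v3 = c.(rec X. b.b.(0 + X + a.0) + a.b.(c.X + a.X)) + a.(rec X. b.b.(0 + X + a.0) + a.b.(c.X + a.X)) ⊢ --a--▸ v0, --c--▸ v0
  v4 = 0 + (rec X. b.b.(0 + X + a.0) + a.b.(c.X + a.X)) + a.0 ⊢ --a--▸ v1, --a--▸ v5, --b--▸ v2
  v5 = 0 ⊢ ∅
Partition-refinement fixed point:
  B0 = {u0, v0}
  B1 = {u2, v2}
  B2 = {u4, v4}
  B3 = {u5, v5}
  B4 = {u1, v1}
  B5 = {u3, v3}
u0 ∈ B0, v0 ∈ B0 → same block
Bisimilar ⇒ trace-equivalent.

trace-equivalent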